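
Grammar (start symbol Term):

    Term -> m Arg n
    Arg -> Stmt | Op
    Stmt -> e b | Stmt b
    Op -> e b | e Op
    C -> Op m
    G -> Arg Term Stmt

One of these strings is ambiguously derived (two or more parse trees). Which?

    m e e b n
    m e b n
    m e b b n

m e b n

m e e b n: 1 tree
m e b n: 2 trees
m e b b n: 1 tree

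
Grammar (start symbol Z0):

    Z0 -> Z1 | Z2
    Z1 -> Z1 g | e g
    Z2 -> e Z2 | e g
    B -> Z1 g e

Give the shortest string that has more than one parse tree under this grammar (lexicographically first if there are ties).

e g

length 2: e g has 2 parse trees

Two derivations of e g:
  Z0 ⇒ Z1 ⇒ e g
  Z0 ⇒ Z2 ⇒ e g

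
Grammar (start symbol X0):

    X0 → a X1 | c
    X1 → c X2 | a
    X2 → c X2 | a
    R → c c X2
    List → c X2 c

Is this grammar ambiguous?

(R, List are unreachable from X0, so their rules don't affect L(X0).) The reachable rules are right-linear with at most one rule per (nonterminal, next-terminal) pair. Each input token forces the next rule, so parsing is deterministic.

Unambiguous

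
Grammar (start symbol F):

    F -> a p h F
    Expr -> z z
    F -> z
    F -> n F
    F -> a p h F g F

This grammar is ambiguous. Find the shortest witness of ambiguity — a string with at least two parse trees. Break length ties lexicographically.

length 1: no string has ≥2 trees
length 2: no string has ≥2 trees
length 3: no string has ≥2 trees
length 4: no string has ≥2 trees
length 5: no string has ≥2 trees
length 6: no string has ≥2 trees
length 7: no string has ≥2 trees
length 8: no string has ≥2 trees
length 9: a p h a p h z g z has 2 parse trees

Two derivations of a p h a p h z g z:
  F ⇒ a p h F ⇒ a p h a p h F g F ⇒ a p h a p h z g F ⇒ a p h a p h z g z
  F ⇒ a p h F g F ⇒ a p h a p h F g F ⇒ a p h a p h z g F ⇒ a p h a p h z g z

a p h a p h z g z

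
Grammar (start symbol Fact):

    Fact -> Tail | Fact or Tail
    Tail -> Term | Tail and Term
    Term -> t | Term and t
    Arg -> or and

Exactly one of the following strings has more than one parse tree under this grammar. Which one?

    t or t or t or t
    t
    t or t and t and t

t or t or t or t: 1 tree
t: 1 tree
t or t and t and t: 4 trees

t or t and t and t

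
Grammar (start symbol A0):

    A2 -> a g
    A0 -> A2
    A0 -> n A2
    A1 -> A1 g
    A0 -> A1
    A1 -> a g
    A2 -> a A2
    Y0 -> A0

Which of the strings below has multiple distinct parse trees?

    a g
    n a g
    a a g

a g: 2 trees
n a g: 1 tree
a a g: 1 tree

a g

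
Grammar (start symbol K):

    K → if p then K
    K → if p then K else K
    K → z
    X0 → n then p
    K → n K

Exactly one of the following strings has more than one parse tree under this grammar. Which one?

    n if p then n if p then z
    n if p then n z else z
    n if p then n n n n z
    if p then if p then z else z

if p then if p then z else z

n if p then n if p then z: 1 tree
n if p then n z else z: 1 tree
n if p then n n n n z: 1 tree
if p then if p then z else z: 2 trees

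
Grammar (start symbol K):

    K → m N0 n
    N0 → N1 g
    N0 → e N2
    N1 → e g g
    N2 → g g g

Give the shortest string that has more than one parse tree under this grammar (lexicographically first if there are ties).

m e g g g n

length 6: m e g g g n has 2 parse trees

Two derivations of m e g g g n:
  K ⇒ m N0 n ⇒ m N1 g n ⇒ m e g g g n
  K ⇒ m N0 n ⇒ m e N2 n ⇒ m e g g g n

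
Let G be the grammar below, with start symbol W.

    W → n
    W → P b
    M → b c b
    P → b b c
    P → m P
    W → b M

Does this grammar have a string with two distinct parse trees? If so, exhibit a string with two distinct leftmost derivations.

Witness: b b c b

Derivation 1: W ⇒ P b ⇒ b b c b
Derivation 2: W ⇒ b M ⇒ b b c b

Two distinct leftmost derivations for the same string.

Ambiguous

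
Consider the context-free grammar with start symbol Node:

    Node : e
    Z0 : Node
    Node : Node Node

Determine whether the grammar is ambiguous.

Ambiguous

Witness: e e e

Derivation 1: Node ⇒ Node Node ⇒ e Node ⇒ e Node Node ⇒ e e Node ⇒ e e e
Derivation 2: Node ⇒ Node Node ⇒ Node Node Node ⇒ e Node Node ⇒ e e Node ⇒ e e e

Two distinct leftmost derivations for the same string.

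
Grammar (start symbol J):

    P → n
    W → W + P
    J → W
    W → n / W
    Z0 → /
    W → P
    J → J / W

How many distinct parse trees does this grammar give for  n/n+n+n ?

Parse trees for n/n+n+n:
  [J [W [W [W n / [W [P n]]] + [P n]] + [P n]]]
  [J [W [W n / [W [W [P n]] + [P n]]] + [P n]]]
  [J [W n / [W [W [W [P n]] + [P n]] + [P n]]]]
  [J [J [W [P n]]] / [W [W [W [P n]] + [P n]] + [P n]]]

4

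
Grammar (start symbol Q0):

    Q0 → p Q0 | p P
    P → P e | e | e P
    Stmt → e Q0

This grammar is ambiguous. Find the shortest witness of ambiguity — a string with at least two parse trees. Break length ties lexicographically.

length 2: no string has ≥2 trees
length 3: p e e has 2 parse trees

Two derivations of p e e:
  Q0 ⇒ p P ⇒ p P e ⇒ p e e
  Q0 ⇒ p P ⇒ p e P ⇒ p e e

p e e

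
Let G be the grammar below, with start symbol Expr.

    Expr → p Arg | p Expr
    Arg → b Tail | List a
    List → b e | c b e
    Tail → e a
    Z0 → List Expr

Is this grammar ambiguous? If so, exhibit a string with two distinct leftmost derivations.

Ambiguous

Witness: p b e a

Derivation 1: Expr ⇒ p Arg ⇒ p b Tail ⇒ p b e a
Derivation 2: Expr ⇒ p Arg ⇒ p List a ⇒ p b e a

Two distinct leftmost derivations for the same string.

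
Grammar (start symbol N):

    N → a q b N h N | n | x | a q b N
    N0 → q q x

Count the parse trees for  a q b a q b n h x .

2

Parse trees for a q b a q b n h x:
  [N a q b [N a q b [N n]] h [N x]]
  [N a q b [N a q b [N n] h [N x]]]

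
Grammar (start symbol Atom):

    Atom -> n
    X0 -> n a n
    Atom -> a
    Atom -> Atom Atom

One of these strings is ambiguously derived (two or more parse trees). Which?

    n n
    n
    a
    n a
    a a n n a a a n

a a n n a a a n

n n: 1 tree
n: 1 tree
a: 1 tree
n a: 1 tree
a a n n a a a n: 429 trees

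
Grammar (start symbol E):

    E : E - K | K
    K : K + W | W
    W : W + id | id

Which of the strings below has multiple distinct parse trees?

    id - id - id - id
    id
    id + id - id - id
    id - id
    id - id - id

id + id - id - id

id - id - id - id: 1 tree
id: 1 tree
id + id - id - id: 2 trees
id - id: 1 tree
id - id - id: 1 tree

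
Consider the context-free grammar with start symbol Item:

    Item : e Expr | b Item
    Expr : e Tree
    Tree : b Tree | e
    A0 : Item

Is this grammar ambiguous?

Only Item, Expr, Tree are reachable from Item; ignoring the rest: Restricted to the reachable nonterminals, every rule has the form A → t or A → t B, and no two rules for the same A share a first terminal. The grammar encodes a DFA — one run per string.

Unambiguous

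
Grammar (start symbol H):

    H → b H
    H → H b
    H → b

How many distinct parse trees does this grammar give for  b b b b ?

8

Parse trees for b b b b:
  [H b [H b [H b [H b]]]]
  [H b [H b [H [H b] b]]]
  [H b [H [H b [H b]] b]]
  [H b [H [H [H b] b] b]]
  [H [H b [H b [H b]]] b]
  [H [H b [H [H b] b]] b]
  [H [H [H b [H b]] b] b]
  [H [H [H [H b] b] b] b]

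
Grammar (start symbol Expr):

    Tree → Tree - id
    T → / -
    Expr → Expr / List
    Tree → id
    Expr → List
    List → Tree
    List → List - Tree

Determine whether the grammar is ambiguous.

Witness: id - id

Derivation 1: Expr ⇒ List ⇒ Tree ⇒ Tree - id ⇒ id - id
Derivation 2: Expr ⇒ List ⇒ List - Tree ⇒ Tree - Tree ⇒ id - Tree ⇒ id - id

Two distinct leftmost derivations for the same string.

Ambiguous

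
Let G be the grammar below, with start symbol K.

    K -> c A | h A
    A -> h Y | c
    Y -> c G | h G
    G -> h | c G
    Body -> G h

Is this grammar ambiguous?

Only K, A, Y, G are reachable from K; ignoring the rest: Restricted to the reachable nonterminals, every rule has the form A → t or A → t B, and no two rules for the same A share a first terminal. The grammar encodes a DFA — one run per string.

Unambiguous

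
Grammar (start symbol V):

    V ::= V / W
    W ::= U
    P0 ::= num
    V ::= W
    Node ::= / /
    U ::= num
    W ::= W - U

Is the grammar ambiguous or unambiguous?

Unambiguous

Only V, W, U are reachable from V; ignoring the rest: The grammar is stratified — V handles '/' (left-recursive), W handles '-', U atoms. Each operator has a fixed associativity and precedence level, so every string has one parse.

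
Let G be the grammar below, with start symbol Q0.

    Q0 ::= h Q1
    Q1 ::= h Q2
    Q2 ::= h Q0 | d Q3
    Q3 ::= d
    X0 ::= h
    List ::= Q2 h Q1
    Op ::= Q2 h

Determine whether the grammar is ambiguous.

Only Q0, Q1, Q2, Q3 are reachable from Q0; ignoring the rest: Each reachable nonterminal has at most one production per leading terminal, and all productions are right-linear; the derivation is determined token-by-token.

Unambiguous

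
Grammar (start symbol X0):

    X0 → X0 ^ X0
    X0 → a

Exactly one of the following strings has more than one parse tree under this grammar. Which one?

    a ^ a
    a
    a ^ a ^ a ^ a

a ^ a ^ a ^ a

a ^ a: 1 tree
a: 1 tree
a ^ a ^ a ^ a: 5 trees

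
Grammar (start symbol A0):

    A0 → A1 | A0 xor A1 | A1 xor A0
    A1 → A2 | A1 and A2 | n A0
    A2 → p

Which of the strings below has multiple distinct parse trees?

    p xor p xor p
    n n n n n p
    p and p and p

p xor p xor p

p xor p xor p: 4 trees
n n n n n p: 1 tree
p and p and p: 1 tree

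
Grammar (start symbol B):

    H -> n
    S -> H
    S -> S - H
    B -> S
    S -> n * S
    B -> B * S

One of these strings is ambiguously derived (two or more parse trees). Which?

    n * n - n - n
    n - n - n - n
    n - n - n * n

n * n - n - n

n * n - n - n: 4 trees
n - n - n - n: 1 tree
n - n - n * n: 1 tree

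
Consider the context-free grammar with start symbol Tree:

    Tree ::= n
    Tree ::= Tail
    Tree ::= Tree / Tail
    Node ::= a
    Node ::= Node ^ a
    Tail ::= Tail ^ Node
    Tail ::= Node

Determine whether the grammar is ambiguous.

Ambiguous

Witness: a ^ a

Derivation 1: Tree ⇒ Tail ⇒ Tail ^ Node ⇒ Node ^ Node ⇒ a ^ Node ⇒ a ^ a
Derivation 2: Tree ⇒ Tail ⇒ Node ⇒ Node ^ a ⇒ a ^ a

Two distinct leftmost derivations for the same string.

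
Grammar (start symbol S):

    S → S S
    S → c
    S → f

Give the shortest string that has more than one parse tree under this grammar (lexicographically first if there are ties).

c c c

length 1: no string has ≥2 trees
length 2: no string has ≥2 trees
length 3: c c c has 2 parse trees

Two derivations of c c c:
  S ⇒ S S ⇒ S S S ⇒ c S S ⇒ c c S ⇒ c c c
  S ⇒ S S ⇒ c S ⇒ c S S ⇒ c c S ⇒ c c c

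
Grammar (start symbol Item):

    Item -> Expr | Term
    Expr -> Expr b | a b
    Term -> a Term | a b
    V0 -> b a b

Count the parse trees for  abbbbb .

1

Parse trees for abbbbb:
  [Item [Expr [Expr [Expr [Expr [Expr a b] b] b] b] b]]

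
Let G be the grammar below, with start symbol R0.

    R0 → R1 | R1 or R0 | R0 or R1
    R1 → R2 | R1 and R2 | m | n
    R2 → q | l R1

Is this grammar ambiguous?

Ambiguous

Witness: m or m

Derivation 1: R0 ⇒ R1 or R0 ⇒ m or R0 ⇒ m or R1 ⇒ m or m
Derivation 2: R0 ⇒ R0 or R1 ⇒ R1 or R1 ⇒ m or R1 ⇒ m or m

Two distinct leftmost derivations for the same string.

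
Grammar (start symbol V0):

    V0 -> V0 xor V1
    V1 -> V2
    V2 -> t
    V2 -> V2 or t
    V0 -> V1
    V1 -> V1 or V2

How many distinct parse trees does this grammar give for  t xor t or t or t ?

Parse trees for t xor t or t or t:
  [V0 [V0 [V1 [V2 t]]] xor [V1 [V2 [V2 [V2 t] or t] or t]]]
  [V0 [V0 [V1 [V2 t]]] xor [V1 [V1 [V2 t]] or [V2 [V2 t] or t]]]
  [V0 [V0 [V1 [V2 t]]] xor [V1 [V1 [V2 [V2 t] or t]] or [V2 t]]]
  [V0 [V0 [V1 [V2 t]]] xor [V1 [V1 [V1 [V2 t]] or [V2 t]] or [V2 t]]]

4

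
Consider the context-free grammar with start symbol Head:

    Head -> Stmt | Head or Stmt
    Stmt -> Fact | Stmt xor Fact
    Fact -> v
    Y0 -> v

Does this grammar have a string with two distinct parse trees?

(Y0 is unreachable from Head, so its rules don't affect L(Head).) This is a standard precedence ladder (Head over Stmt over Fact), with each level left-recursive on its own operator ('or' at Head, 'xor' at Stmt). That structure is LR(1), hence unambiguous.

Unambiguous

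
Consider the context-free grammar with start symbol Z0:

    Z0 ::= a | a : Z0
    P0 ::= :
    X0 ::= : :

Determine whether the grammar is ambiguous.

Unambiguous

Only Z0 is reachable from Z0; ignoring the rest: The reachable grammar is A → atom sep A | atom. Each atom is followed by either the separator (recurse) or end-of-string (stop) — no choice point.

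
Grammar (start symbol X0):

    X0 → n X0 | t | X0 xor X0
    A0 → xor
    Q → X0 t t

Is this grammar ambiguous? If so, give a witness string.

Witness: n t xor t

Derivation 1: X0 ⇒ n X0 ⇒ n X0 xor X0 ⇒ n t xor X0 ⇒ n t xor t
Derivation 2: X0 ⇒ X0 xor X0 ⇒ n X0 xor X0 ⇒ n t xor X0 ⇒ n t xor t

Two distinct leftmost derivations for the same string.

Ambiguous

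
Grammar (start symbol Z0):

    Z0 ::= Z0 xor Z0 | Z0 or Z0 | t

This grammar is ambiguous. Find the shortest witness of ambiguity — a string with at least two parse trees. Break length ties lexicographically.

t or t or t

length 1: no string has ≥2 trees
length 3: no string has ≥2 trees
length 5: t or t or t has 2 parse trees

Two derivations of t or t or t:
  Z0 ⇒ Z0 or Z0 ⇒ Z0 or Z0 or Z0 ⇒ t or Z0 or Z0 ⇒ t or t or Z0 ⇒ t or t or t
  Z0 ⇒ Z0 or Z0 ⇒ t or Z0 ⇒ t or Z0 or Z0 ⇒ t or t or Z0 ⇒ t or t or t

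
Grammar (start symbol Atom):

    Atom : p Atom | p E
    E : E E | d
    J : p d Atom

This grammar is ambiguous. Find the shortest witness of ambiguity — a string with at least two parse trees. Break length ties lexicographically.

length 2: no string has ≥2 trees
length 3: no string has ≥2 trees
length 4: p d d d has 2 parse trees

Two derivations of p d d d:
  Atom ⇒ p E ⇒ p E E ⇒ p E E E ⇒ p d E E ⇒ p d d E ⇒ p d d d
  Atom ⇒ p E ⇒ p E E ⇒ p d E ⇒ p d E E ⇒ p d d E ⇒ p d d d

p d d d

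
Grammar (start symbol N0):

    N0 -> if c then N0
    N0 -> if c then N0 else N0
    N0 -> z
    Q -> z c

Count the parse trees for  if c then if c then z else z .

2

Parse trees for if c then if c then z else z:
  [N0 if c then [N0 if c then [N0 z] else [N0 z]]]
  [N0 if c then [N0 if c then [N0 z]] else [N0 z]]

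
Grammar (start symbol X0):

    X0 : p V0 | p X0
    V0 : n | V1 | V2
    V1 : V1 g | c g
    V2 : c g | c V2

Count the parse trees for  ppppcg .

2

Parse trees for ppppcg:
  [X0 p [X0 p [X0 p [X0 p [V0 [V1 c g]]]]]]
  [X0 p [X0 p [X0 p [X0 p [V0 [V2 c g]]]]]]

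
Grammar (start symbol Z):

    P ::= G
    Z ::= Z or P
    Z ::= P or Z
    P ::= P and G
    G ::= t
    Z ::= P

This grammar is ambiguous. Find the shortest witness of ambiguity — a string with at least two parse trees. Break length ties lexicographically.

length 1: no string has ≥2 trees
length 3: t or t has 2 parse trees

Two derivations of t or t:
  Z ⇒ Z or P ⇒ P or P ⇒ G or P ⇒ t or P ⇒ t or G ⇒ t or t
  Z ⇒ P or Z ⇒ G or Z ⇒ t or Z ⇒ t or P ⇒ t or G ⇒ t or t

t or t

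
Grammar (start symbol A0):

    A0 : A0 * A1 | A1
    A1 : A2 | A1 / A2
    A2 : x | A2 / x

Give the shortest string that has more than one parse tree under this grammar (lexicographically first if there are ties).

length 1: no string has ≥2 trees
length 3: x / x has 2 parse trees

Two derivations of x / x:
  A0 ⇒ A1 ⇒ A2 ⇒ A2 / x ⇒ x / x
  A0 ⇒ A1 ⇒ A1 / A2 ⇒ A2 / A2 ⇒ x / A2 ⇒ x / x

x / x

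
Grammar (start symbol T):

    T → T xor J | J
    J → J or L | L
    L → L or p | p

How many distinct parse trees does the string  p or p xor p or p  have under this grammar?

4

Parse trees for p or p xor p or p:
  [T [T [J [J [L p]] or [L p]]] xor [J [J [L p]] or [L p]]]
  [T [T [J [J [L p]] or [L p]]] xor [J [L [L p] or p]]]
  [T [T [J [L [L p] or p]]] xor [J [J [L p]] or [L p]]]
  [T [T [J [L [L p] or p]]] xor [J [L [L p] or p]]]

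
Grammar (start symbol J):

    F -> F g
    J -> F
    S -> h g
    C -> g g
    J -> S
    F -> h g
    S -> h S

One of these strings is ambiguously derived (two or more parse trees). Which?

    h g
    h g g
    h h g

h g: 2 trees
h g g: 1 tree
h h g: 1 tree

h g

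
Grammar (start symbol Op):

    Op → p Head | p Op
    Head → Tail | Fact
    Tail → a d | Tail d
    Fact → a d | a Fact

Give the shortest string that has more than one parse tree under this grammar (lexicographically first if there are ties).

length 3: p a d has 2 parse trees

Two derivations of p a d:
  Op ⇒ p Head ⇒ p Tail ⇒ p a d
  Op ⇒ p Head ⇒ p Fact ⇒ p a d

p a d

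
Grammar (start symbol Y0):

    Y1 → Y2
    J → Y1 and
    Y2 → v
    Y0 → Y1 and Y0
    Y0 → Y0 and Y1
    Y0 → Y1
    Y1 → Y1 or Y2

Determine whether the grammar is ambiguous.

Ambiguous

Witness: v and v

Derivation 1: Y0 ⇒ Y1 and Y0 ⇒ Y2 and Y0 ⇒ v and Y0 ⇒ v and Y1 ⇒ v and Y2 ⇒ v and v
Derivation 2: Y0 ⇒ Y0 and Y1 ⇒ Y1 and Y1 ⇒ Y2 and Y1 ⇒ v and Y1 ⇒ v and Y2 ⇒ v and v

Two distinct leftmost derivations for the same string.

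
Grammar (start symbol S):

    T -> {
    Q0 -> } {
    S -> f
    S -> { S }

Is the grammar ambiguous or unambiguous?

Only S is reachable from S; ignoring the rest: L(S) is { openⁿ atom closeⁿ : n ≥ 0 }. The bracket depth fixes n, and the derivation is forced at every step.

Unambiguous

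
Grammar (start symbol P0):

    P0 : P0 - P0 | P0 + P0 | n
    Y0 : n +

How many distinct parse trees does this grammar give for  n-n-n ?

2

Parse trees for n-n-n:
  [P0 [P0 n] - [P0 [P0 n] - [P0 n]]]
  [P0 [P0 [P0 n] - [P0 n]] - [P0 n]]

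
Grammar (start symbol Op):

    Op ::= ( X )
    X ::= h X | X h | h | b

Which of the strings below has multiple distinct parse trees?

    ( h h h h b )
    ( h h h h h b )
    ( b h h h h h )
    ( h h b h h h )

( h h h h b ): 1 tree
( h h h h h b ): 1 tree
( b h h h h h ): 1 tree
( h h b h h h ): 10 trees

( h h b h h h )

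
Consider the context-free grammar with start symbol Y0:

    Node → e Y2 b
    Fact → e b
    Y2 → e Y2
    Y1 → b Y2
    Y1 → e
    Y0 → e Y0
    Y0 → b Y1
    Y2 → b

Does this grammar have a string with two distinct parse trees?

(Fact, Node are unreachable from Y0, so their rules don't affect L(Y0).) Each reachable nonterminal has at most one production per leading terminal, and all productions are right-linear; the derivation is determined token-by-token.

Unambiguous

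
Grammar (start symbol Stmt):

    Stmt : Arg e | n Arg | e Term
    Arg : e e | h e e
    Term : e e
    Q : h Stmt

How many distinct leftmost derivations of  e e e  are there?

Parse trees for e e e:
  [Stmt [Arg e e] e]
  [Stmt e [Term e e]]

2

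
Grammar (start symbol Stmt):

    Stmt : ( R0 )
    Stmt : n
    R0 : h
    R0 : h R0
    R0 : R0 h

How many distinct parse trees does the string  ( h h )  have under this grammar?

Parse trees for ( h h ):
  [Stmt ( [R0 h [R0 h]] )]
  [Stmt ( [R0 [R0 h] h] )]

2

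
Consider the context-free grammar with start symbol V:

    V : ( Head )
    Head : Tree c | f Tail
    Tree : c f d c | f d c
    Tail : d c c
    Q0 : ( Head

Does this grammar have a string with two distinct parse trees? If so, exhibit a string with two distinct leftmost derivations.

Witness: ( f d c c )

Derivation 1: V ⇒ ( Head ) ⇒ ( Tree c ) ⇒ ( f d c c )
Derivation 2: V ⇒ ( Head ) ⇒ ( f Tail ) ⇒ ( f d c c )

Two distinct leftmost derivations for the same string.

Ambiguous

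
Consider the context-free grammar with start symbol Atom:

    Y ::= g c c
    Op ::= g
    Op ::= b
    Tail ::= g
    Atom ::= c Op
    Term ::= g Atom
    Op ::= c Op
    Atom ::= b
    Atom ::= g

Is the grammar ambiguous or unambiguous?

Unambiguous

(Tail, Y, Term are unreachable from Atom, so their rules don't affect L(Atom).) The reachable rules are right-linear with at most one rule per (nonterminal, next-terminal) pair. Each input token forces the next rule, so parsing is deterministic.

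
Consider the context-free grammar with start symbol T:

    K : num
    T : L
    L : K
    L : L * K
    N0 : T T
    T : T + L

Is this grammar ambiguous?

Only T, L, K are reachable from T; ignoring the rest: This is a standard precedence ladder (T over L over K), with each level left-recursive on its own operator ('+' at T, '*' at L). That structure is LR(1), hence unambiguous.

Unambiguous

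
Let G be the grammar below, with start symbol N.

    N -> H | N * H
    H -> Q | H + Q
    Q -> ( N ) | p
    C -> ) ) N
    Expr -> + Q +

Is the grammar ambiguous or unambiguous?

(C, Expr are unreachable from N, so their rules don't affect L(N).) This is a standard precedence ladder (N over H over Q), with each level left-recursive on its own operator ('*' at N, '+' at H). That structure is LR(1), hence unambiguous.

Unambiguous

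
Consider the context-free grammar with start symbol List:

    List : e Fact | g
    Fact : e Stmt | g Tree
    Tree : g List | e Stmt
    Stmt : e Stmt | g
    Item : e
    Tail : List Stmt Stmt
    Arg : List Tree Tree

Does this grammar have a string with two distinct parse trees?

Unambiguous

Only List, Fact, Tree, Stmt are reachable from List; ignoring the rest: Restricted to the reachable nonterminals, every rule has the form A → t or A → t B, and no two rules for the same A share a first terminal. The grammar encodes a DFA — one run per string.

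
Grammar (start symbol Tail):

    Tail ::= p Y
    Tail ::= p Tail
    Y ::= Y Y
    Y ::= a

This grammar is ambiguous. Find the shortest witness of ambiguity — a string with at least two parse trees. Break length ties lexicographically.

p a a a

length 2: no string has ≥2 trees
length 3: no string has ≥2 trees
length 4: p a a a has 2 parse trees

Two derivations of p a a a:
  Tail ⇒ p Y ⇒ p Y Y ⇒ p Y Y Y ⇒ p a Y Y ⇒ p a a Y ⇒ p a a a
  Tail ⇒ p Y ⇒ p Y Y ⇒ p a Y ⇒ p a Y Y ⇒ p a a Y ⇒ p a a a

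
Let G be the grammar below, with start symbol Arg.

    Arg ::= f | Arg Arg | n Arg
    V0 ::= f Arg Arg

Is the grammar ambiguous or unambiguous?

Witness: f f f

Derivation 1: Arg ⇒ Arg Arg ⇒ f Arg ⇒ f Arg Arg ⇒ f f Arg ⇒ f f f
Derivation 2: Arg ⇒ Arg Arg ⇒ Arg Arg Arg ⇒ f Arg Arg ⇒ f f Arg ⇒ f f f

Two distinct leftmost derivations for the same string.

Ambiguous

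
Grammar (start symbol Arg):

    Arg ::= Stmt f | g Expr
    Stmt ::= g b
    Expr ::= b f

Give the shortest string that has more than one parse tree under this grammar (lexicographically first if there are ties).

length 3: g b f has 2 parse trees

Two derivations of g b f:
  Arg ⇒ Stmt f ⇒ g b f
  Arg ⇒ g Expr ⇒ g b f

g b f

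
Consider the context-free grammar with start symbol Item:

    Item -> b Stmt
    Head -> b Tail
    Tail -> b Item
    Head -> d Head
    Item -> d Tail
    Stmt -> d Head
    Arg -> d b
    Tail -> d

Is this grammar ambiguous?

Unambiguous

(Arg is unreachable from Item, so its rules don't affect L(Item).) The reachable rules are right-linear with at most one rule per (nonterminal, next-terminal) pair. Each input token forces the next rule, so parsing is deterministic.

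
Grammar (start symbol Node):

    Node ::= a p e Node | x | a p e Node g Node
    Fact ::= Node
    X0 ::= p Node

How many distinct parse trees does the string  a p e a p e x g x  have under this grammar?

2

Parse trees for a p e a p e x g x:
  [Node a p e [Node a p e [Node x] g [Node x]]]
  [Node a p e [Node a p e [Node x]] g [Node x]]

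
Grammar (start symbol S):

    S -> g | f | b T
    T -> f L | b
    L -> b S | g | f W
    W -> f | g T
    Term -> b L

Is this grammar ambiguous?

(Term is unreachable from S, so its rules don't affect L(S).) Each reachable nonterminal has at most one production per leading terminal, and all productions are right-linear; the derivation is determined token-by-token.

Unambiguous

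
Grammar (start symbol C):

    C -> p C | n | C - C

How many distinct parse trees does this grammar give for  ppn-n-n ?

Parse trees for ppn-n-n (showing first 6 of 9):
  [C p [C p [C [C n] - [C [C n] - [C n]]]]]
  [C p [C p [C [C [C n] - [C n]] - [C n]]]]
  [C p [C [C p [C n]] - [C [C n] - [C n]]]]
  [C p [C [C p [C [C n] - [C n]]] - [C n]]]
  [C p [C [C [C p [C n]] - [C n]] - [C n]]]
  [C [C p [C p [C n]]] - [C [C n] - [C n]]]

9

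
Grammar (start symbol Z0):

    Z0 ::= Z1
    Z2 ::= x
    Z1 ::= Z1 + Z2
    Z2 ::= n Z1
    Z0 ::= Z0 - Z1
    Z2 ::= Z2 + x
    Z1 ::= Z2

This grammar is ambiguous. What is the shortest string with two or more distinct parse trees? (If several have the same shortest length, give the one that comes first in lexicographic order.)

x + x

length 1: no string has ≥2 trees
length 2: no string has ≥2 trees
length 3: x + x has 2 parse trees

Two derivations of x + x:
  Z0 ⇒ Z1 ⇒ Z1 + Z2 ⇒ Z2 + Z2 ⇒ x + Z2 ⇒ x + x
  Z0 ⇒ Z1 ⇒ Z2 ⇒ Z2 + x ⇒ x + x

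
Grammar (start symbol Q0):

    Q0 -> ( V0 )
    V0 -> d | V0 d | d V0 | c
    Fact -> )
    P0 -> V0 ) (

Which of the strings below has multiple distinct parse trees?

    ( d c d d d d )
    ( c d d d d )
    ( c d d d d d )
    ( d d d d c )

( d c d d d d ): 5 trees
( c d d d d ): 1 tree
( c d d d d d ): 1 tree
( d d d d c ): 1 tree

( d c d d d d )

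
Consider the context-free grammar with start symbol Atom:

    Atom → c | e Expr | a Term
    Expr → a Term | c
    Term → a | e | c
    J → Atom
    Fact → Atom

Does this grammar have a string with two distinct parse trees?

Unambiguous

(J, Fact are unreachable from Atom, so their rules don't affect L(Atom).) Restricted to the reachable nonterminals, every rule has the form A → t or A → t B, and no two rules for the same A share a first terminal. The grammar encodes a DFA — one run per string.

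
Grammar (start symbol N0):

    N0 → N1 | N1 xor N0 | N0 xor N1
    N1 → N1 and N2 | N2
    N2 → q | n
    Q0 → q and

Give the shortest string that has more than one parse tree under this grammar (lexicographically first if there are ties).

length 1: no string has ≥2 trees
length 3: n xor n has 2 parse trees

Two derivations of n xor n:
  N0 ⇒ N1 xor N0 ⇒ N2 xor N0 ⇒ n xor N0 ⇒ n xor N1 ⇒ n xor N2 ⇒ n xor n
  N0 ⇒ N0 xor N1 ⇒ N1 xor N1 ⇒ N2 xor N1 ⇒ n xor N1 ⇒ n xor N2 ⇒ n xor n

n xor n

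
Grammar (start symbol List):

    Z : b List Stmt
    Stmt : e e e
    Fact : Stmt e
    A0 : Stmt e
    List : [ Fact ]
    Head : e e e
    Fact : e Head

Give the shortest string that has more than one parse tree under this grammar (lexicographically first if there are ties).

[ e e e e ]

length 6: [ e e e e ] has 2 parse trees

Two derivations of [ e e e e ]:
  List ⇒ [ Fact ] ⇒ [ Stmt e ] ⇒ [ e e e e ]
  List ⇒ [ Fact ] ⇒ [ e Head ] ⇒ [ e e e e ]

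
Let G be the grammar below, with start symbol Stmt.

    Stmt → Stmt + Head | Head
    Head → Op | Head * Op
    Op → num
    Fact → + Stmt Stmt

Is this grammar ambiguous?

Unambiguous

(Fact is unreachable from Stmt, so its rules don't affect L(Stmt).) The grammar is stratified — Stmt handles '+' (left-recursive), Head handles '*', Op atoms. Each operator has a fixed associativity and precedence level, so every string has one parse.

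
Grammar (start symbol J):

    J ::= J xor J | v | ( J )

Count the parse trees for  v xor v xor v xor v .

5

Parse trees for v xor v xor v xor v:
  [J [J v] xor [J [J v] xor [J [J v] xor [J v]]]]
  [J [J v] xor [J [J [J v] xor [J v]] xor [J v]]]
  [J [J [J v] xor [J v]] xor [J [J v] xor [J v]]]
  [J [J [J v] xor [J [J v] xor [J v]]] xor [J v]]
  [J [J [J [J v] xor [J v]] xor [J v]] xor [J v]]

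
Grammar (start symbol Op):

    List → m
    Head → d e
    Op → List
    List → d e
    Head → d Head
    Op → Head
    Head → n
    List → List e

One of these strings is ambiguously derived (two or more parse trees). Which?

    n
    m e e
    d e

n: 1 tree
m e e: 1 tree
d e: 2 trees

d e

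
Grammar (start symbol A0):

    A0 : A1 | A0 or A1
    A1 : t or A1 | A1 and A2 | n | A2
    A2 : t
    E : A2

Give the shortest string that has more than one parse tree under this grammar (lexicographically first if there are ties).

t or n

length 1: no string has ≥2 trees
length 3: t or n has 2 parse trees

Two derivations of t or n:
  A0 ⇒ A1 ⇒ t or A1 ⇒ t or n
  A0 ⇒ A0 or A1 ⇒ A1 or A1 ⇒ A2 or A1 ⇒ t or A1 ⇒ t or n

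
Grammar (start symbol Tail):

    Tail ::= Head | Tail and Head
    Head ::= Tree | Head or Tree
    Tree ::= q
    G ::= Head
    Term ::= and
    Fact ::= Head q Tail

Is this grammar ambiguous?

Only Tail, Head, Tree are reachable from Tail; ignoring the rest: This is a standard precedence ladder (Tail over Head over Tree), with each level left-recursive on its own operator ('and' at Tail, 'or' at Head). That structure is LR(1), hence unambiguous.

Unambiguous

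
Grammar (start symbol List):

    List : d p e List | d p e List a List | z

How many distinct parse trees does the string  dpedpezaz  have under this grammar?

2

Parse trees for dpedpezaz:
  [List d p e [List d p e [List z] a [List z]]]
  [List d p e [List d p e [List z]] a [List z]]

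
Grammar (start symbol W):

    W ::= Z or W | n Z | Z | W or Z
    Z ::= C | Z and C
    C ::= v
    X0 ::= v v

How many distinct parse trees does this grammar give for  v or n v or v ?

2

Parse trees for v or n v or v:
  [W [Z [C v]] or [W [W n [Z [C v]]] or [Z [C v]]]]
  [W [W [Z [C v]] or [W n [Z [C v]]]] or [Z [C v]]]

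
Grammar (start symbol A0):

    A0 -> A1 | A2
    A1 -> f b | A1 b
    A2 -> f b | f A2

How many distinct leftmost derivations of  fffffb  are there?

1

Parse trees for fffffb:
  [A0 [A2 f [A2 f [A2 f [A2 f [A2 f b]]]]]]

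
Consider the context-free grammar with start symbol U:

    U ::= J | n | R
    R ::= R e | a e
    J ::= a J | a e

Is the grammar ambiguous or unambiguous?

Ambiguous

Witness: a e

Derivation 1: U ⇒ J ⇒ a e
Derivation 2: U ⇒ R ⇒ a e

Two distinct leftmost derivations for the same string.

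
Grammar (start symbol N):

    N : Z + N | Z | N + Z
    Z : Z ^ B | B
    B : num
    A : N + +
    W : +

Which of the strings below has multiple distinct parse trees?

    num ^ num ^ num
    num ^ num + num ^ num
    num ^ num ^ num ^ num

num ^ num ^ num: 1 tree
num ^ num + num ^ num: 2 trees
num ^ num ^ num ^ num: 1 tree

num ^ num + num ^ num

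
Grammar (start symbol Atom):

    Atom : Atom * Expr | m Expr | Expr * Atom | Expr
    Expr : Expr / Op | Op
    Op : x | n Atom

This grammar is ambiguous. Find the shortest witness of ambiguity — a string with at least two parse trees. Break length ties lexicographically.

length 1: no string has ≥2 trees
length 2: no string has ≥2 trees
length 3: x * x has 2 parse trees

Two derivations of x * x:
  Atom ⇒ Atom * Expr ⇒ Expr * Expr ⇒ Op * Expr ⇒ x * Expr ⇒ x * Op ⇒ x * x
  Atom ⇒ Expr * Atom ⇒ Op * Atom ⇒ x * Atom ⇒ x * Expr ⇒ x * Op ⇒ x * x

x * x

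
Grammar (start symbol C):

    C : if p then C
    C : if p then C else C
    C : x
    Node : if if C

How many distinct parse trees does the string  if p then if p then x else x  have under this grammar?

Parse trees for if p then if p then x else x:
  [C if p then [C if p then [C x] else [C x]]]
  [C if p then [C if p then [C x]] else [C x]]

2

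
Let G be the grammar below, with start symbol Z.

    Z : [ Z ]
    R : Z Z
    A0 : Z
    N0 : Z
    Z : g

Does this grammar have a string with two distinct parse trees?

Only Z is reachable from Z; ignoring the rest: Each string is a nest of matched brackets around a single atom. An opening bracket forces the recursive rule; an atom forces the base rule.

Unambiguous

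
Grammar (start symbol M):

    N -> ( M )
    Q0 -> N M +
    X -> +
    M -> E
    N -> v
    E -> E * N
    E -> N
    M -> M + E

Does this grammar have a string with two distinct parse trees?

Unambiguous

(X, Q0 are unreachable from M, so their rules don't affect L(M).) The grammar is stratified — M handles '+' (left-recursive), E handles '*', N atoms. Each operator has a fixed associativity and precedence level, so every string has one parse.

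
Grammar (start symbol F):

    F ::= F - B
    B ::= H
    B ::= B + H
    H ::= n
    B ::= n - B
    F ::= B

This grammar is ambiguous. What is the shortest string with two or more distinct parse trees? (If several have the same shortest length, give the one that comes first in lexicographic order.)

length 1: no string has ≥2 trees
length 3: n - n has 2 parse trees

Two derivations of n - n:
  F ⇒ F - B ⇒ B - B ⇒ H - B ⇒ n - B ⇒ n - H ⇒ n - n
  F ⇒ B ⇒ n - B ⇒ n - H ⇒ n - n

n - n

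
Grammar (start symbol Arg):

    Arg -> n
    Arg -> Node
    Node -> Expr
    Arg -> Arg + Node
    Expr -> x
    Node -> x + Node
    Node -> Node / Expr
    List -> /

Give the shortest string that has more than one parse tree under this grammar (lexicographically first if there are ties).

x + x

length 1: no string has ≥2 trees
length 3: x + x has 2 parse trees

Two derivations of x + x:
  Arg ⇒ Node ⇒ x + Node ⇒ x + Expr ⇒ x + x
  Arg ⇒ Arg + Node ⇒ Node + Node ⇒ Expr + Node ⇒ x + Node ⇒ x + Expr ⇒ x + x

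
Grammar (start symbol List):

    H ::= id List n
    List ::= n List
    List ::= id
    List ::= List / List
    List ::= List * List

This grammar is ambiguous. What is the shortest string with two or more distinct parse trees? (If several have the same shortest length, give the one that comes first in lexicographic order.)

length 1: no string has ≥2 trees
length 2: no string has ≥2 trees
length 3: no string has ≥2 trees
length 4: n id * id has 2 parse trees

Two derivations of n id * id:
  List ⇒ n List ⇒ n List * List ⇒ n id * List ⇒ n id * id
  List ⇒ List * List ⇒ n List * List ⇒ n id * List ⇒ n id * id

n id * id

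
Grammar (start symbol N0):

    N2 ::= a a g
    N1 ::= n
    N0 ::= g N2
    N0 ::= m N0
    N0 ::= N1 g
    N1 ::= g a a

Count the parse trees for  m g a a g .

Parse trees for m g a a g:
  [N0 m [N0 g [N2 a a g]]]
  [N0 m [N0 [N1 g a a] g]]

2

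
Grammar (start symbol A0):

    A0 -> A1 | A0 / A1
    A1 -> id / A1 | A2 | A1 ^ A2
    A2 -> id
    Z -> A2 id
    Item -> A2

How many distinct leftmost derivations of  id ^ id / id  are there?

Parse trees for id ^ id / id:
  [A0 [A0 [A1 [A1 [A2 id]] ^ [A2 id]]] / [A1 [A2 id]]]

1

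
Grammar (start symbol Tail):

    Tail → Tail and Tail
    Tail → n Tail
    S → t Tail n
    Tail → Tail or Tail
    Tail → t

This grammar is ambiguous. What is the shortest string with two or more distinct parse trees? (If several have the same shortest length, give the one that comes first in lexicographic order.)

n t and t

length 1: no string has ≥2 trees
length 2: no string has ≥2 trees
length 3: no string has ≥2 trees
length 4: n t and t has 2 parse trees

Two derivations of n t and t:
  Tail ⇒ Tail and Tail ⇒ n Tail and Tail ⇒ n t and Tail ⇒ n t and t
  Tail ⇒ n Tail ⇒ n Tail and Tail ⇒ n t and Tail ⇒ n t and t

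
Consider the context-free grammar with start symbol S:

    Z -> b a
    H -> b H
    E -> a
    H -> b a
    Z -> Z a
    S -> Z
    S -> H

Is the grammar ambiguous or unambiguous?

Witness: b a

Derivation 1: S ⇒ Z ⇒ b a
Derivation 2: S ⇒ H ⇒ b a

Two distinct leftmost derivations for the same string.

Ambiguous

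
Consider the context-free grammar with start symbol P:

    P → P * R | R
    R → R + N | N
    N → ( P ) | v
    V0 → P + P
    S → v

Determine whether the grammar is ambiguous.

(V0, S are unreachable from P, so their rules don't affect L(P).) This is a standard precedence ladder (P over R over N), with each level left-recursive on its own operator ('*' at P, '+' at R). That structure is LR(1), hence unambiguous.

Unambiguous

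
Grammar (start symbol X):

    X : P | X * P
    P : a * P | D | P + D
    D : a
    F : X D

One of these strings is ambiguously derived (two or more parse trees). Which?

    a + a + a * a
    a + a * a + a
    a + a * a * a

a + a * a * a

a + a + a * a: 1 tree
a + a * a + a: 1 tree
a + a * a * a: 2 trees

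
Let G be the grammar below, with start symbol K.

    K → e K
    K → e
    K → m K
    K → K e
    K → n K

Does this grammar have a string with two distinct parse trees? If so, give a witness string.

Witness: e e

Derivation 1: K ⇒ e K ⇒ e e
Derivation 2: K ⇒ K e ⇒ e e

Two distinct leftmost derivations for the same string.

Ambiguous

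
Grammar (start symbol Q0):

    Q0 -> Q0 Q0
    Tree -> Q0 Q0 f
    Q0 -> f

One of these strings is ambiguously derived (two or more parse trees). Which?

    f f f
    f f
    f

f f f

f f f: 2 trees
f f: 1 tree
f: 1 tree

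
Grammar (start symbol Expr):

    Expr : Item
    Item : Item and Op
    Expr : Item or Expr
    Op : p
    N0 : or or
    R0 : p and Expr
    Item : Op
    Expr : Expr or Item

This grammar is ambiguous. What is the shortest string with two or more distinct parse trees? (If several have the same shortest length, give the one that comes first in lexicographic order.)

length 1: no string has ≥2 trees
length 3: p or p has 2 parse trees

Two derivations of p or p:
  Expr ⇒ Item or Expr ⇒ Op or Expr ⇒ p or Expr ⇒ p or Item ⇒ p or Op ⇒ p or p
  Expr ⇒ Expr or Item ⇒ Item or Item ⇒ Op or Item ⇒ p or Item ⇒ p or Op ⇒ p or p

p or p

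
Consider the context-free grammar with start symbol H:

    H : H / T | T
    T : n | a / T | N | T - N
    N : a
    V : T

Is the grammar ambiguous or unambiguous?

Ambiguous

Witness: a / a

Derivation 1: H ⇒ H / T ⇒ T / T ⇒ N / T ⇒ a / T ⇒ a / N ⇒ a / a
Derivation 2: H ⇒ T ⇒ a / T ⇒ a / N ⇒ a / a

Two distinct leftmost derivations for the same string.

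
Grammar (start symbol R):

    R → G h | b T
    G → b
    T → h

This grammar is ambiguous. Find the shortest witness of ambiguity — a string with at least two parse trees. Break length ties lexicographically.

b h

length 2: b h has 2 parse trees

Two derivations of b h:
  R ⇒ G h ⇒ b h
  R ⇒ b T ⇒ b h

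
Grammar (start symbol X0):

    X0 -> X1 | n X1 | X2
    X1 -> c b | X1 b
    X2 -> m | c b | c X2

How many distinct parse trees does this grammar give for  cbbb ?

Parse trees for cbbb:
  [X0 [X1 [X1 [X1 c b] b] b]]

1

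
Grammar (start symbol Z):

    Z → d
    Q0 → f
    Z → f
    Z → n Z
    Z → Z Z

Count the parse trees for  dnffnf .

Parse trees for dnffnf (showing first 6 of 9):
  [Z [Z d] [Z n [Z [Z f] [Z [Z f] [Z n [Z f]]]]]]
  [Z [Z d] [Z n [Z [Z [Z f] [Z f]] [Z n [Z f]]]]]
  [Z [Z d] [Z [Z n [Z f]] [Z [Z f] [Z n [Z f]]]]]
  [Z [Z d] [Z [Z n [Z [Z f] [Z f]]] [Z n [Z f]]]]
  [Z [Z d] [Z [Z [Z n [Z f]] [Z f]] [Z n [Z f]]]]
  [Z [Z [Z d] [Z n [Z f]]] [Z [Z f] [Z n [Z f]]]]

9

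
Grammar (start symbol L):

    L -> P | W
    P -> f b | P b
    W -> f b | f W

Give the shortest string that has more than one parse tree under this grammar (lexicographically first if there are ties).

length 2: f b has 2 parse trees

Two derivations of f b:
  L ⇒ P ⇒ f b
  L ⇒ W ⇒ f b

f b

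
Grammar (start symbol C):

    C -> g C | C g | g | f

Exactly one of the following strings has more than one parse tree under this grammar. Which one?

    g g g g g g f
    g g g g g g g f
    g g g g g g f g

g g g g g g f g

g g g g g g f: 1 tree
g g g g g g g f: 1 tree
g g g g g g f g: 7 trees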